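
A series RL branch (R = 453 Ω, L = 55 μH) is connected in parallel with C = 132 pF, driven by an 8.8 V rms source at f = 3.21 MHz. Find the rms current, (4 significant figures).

ω = 2πf = 2.017e+07 rad/s
X_L = ωL = 1109 Ω
X_C = 1/(ωC) = 375.6 Ω
Branch 1 (R+jX_L): Z₁ = 453.0 + j1109 Ω, |Z₁| = 1198 Ω
Branch 2 (−jX_C): Z₂ = −j375.6 Ω
Parallel: Z = Z₁Z₂/(Z₁+Z₂), |Z| = 522.0 Ω, ∠Z = -80.52°
I = V/|Z| = 8.8/522.0 = 16.86 mA

16.86 mA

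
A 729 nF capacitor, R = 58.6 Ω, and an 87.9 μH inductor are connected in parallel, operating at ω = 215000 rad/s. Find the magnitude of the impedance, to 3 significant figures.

9.50 Ω

X_L = ωL = 18.9 Ω
X_C = 1/(ωC) = 6.38 Ω
Parallel: admittances add. Y = 1/R + 1/(jωL) + jωC
Y = (0.0171 + j0.104) S
|Y| = 0.105 S → |Z| = 1/|Y| = 9.50 Ω, ∠Z = −∠Y = -80.7°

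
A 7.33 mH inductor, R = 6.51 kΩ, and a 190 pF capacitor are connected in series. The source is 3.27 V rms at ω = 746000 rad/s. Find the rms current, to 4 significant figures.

488.0 μA

X_L = ωL = 5468 Ω
X_C = 1/(ωC) = 7055 Ω
Net reactance X = X_L − X_C = -1587 Ω
Z = 6510 − j1587 Ω
|Z| = √(6510² + 1587²) = 6701 Ω
I = V/|Z| = 3.27/6701 = 488.0 μA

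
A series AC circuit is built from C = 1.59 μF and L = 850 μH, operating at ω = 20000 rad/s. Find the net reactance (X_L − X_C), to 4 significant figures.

X_L = ωL = 17.00 Ω
X_C = 1/(ωC) = 31.45 Ω
X = 17.00 − 31.45 = -14.45 Ω

-14.45 Ω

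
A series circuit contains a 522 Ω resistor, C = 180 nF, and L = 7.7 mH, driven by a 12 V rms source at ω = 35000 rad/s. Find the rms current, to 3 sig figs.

22.5 mA

X_L = ωL = 270 Ω
X_C = 1/(ωC) = 159 Ω
Net reactance X = X_L − X_C = 111 Ω
Z = 522 + j111 Ω
|Z| = √(522² + 111²) = 534 Ω
I = V/|Z| = 12/534 = 22.5 mA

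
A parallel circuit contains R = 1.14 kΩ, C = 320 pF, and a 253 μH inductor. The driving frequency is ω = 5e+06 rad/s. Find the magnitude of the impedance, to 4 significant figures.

X_L = ωL = 1265 Ω
X_C = 1/(ωC) = 625.0 Ω
Parallel: admittances add. Y = 1/R + 1/(jωL) + jωC
Y = (0.0008772 + j0.0008095) S
|Y| = 0.001194 S → |Z| = 1/|Y| = 837.8 Ω, ∠Z = −∠Y = -42.70°

837.8 Ω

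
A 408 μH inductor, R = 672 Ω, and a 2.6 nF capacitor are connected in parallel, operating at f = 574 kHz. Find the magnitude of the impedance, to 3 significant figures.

113 Ω

ω = 2πf = 3.607e+06 rad/s
X_L = ωL = 1470 Ω
X_C = 1/(ωC) = 107 Ω
Parallel: admittances add. Y = 1/R + 1/(jωL) + jωC
Y = (0.00149 + j0.00870) S
|Y| = 0.00882 S → |Z| = 1/|Y| = 113 Ω, ∠Z = −∠Y = -80.3°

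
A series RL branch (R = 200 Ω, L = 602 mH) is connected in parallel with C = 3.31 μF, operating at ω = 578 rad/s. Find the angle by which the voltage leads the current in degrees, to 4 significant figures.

11.25°

X_L = ωL = 348.0 Ω
X_C = 1/(ωC) = 522.7 Ω
Branch 1 (R+jX_L): Z₁ = 200.0 + j348.0 Ω, |Z₁| = 401.3 Ω
Branch 2 (−jX_C): Z₂ = −j522.7 Ω
Parallel: Z = Z₁Z₂/(Z₁+Z₂), |Z| = 789.9 Ω, ∠Z = 11.25°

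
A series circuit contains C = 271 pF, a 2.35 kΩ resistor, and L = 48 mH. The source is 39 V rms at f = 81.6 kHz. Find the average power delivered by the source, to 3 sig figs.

ω = 2πf = 512700 rad/s
X_L = ωL = 24600 Ω
X_C = 1/(ωC) = 7200 Ω
Net reactance X = X_L − X_C = 17400 Ω
Z = 2350 + j17400 Ω
|Z| = √(2350² + 17400²) = 17600 Ω
∠Z = arctan(17400/2350) = 82.3°
I = V/|Z| = 2.22 mA
P = VI cos φ = 39 × 0.00222 × cos(82.3°) = 11.6 mW

11.6 mW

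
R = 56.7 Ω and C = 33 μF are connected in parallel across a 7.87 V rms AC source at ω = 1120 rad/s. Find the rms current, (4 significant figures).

X_C = 1/(ωC) = 27.06 Ω
Parallel: admittances add. Y = 1/R + jωC
Y = (0.01764 + j0.03696) S
|Y| = 0.04095 S → |Z| = 1/|Y| = 24.42 Ω, ∠Z = −∠Y = -64.49°
I = V/|Z| = 7.87/24.42 = 322.3 mA

322.3 mA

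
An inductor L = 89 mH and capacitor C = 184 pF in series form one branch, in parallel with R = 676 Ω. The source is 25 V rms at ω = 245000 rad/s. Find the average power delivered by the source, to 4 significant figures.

X_L = ωL = 21800 Ω
X_C = 1/(ωC) = 22180 Ω
Branch 1: Z₁ = R = 676.0 Ω
Branch 2 (series LC): Z₂ = j(X_L − X_C) = −j377.8 Ω
Parallel: Z = Z₁Z₂/(Z₁+Z₂), |Z| = 329.8 Ω, ∠Z = -60.80°
I = V/|Z| = 75.81 mA
P = VI cos φ = 25 × 0.07581 × cos(-60.80°) = 924.6 mW

924.6 mW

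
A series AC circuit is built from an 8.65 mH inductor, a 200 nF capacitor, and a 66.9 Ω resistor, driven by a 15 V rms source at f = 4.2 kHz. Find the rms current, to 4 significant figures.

194.0 mA

ω = 2πf = 26390 rad/s
X_L = ωL = 228.3 Ω
X_C = 1/(ωC) = 189.5 Ω
Net reactance X = X_L − X_C = 38.80 Ω
Z = 66.90 + j38.80 Ω
|Z| = √(66.90² + 38.80²) = 77.34 Ω
I = V/|Z| = 15/77.34 = 194.0 mA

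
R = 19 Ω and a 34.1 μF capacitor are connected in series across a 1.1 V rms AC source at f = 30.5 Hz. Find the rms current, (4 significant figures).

ω = 2πf = 191.6 rad/s
X_C = 1/(ωC) = 153.0 Ω
Z = 19.00 − j153.0 Ω
|Z| = √(19.00² + 153.0²) = 154.2 Ω
I = V/|Z| = 1.1/154.2 = 7.134 mA

7.134 mA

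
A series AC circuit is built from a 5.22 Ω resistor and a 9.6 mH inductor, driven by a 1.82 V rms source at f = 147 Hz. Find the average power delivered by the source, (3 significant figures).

ω = 2πf = 923.6 rad/s
X_L = ωL = 8.87 Ω
Z = 5.22 + j8.87 Ω
|Z| = √(5.22² + 8.87²) = 10.3 Ω
∠Z = arctan(8.87/5.22) = 59.5°
I = V/|Z| = 177 mA
P = VI cos φ = 1.82 × 0.177 × cos(59.5°) = 163 mW

163 mW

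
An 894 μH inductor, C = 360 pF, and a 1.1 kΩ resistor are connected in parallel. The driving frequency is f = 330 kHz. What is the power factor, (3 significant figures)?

0.975

ω = 2πf = 2.073e+06 rad/s
X_L = ωL = 1850 Ω
X_C = 1/(ωC) = 1340 Ω
Parallel: admittances add. Y = 1/R + 1/(jωL) + jωC
Y = (0.000909 + j0.000207) S
|Y| = 0.000932 S → |Z| = 1/|Y| = 1070 Ω, ∠Z = −∠Y = -12.8°
cos φ = cos(-12.8°) = 0.975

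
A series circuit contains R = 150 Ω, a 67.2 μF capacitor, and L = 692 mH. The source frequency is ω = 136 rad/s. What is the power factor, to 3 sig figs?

0.995

X_L = ωL = 94.1 Ω
X_C = 1/(ωC) = 109 Ω
Net reactance X = X_L − X_C = -15.3 Ω
Z = 150 − j15.3 Ω
|Z| = √(150² + 15.3²) = 151 Ω
∠Z = arctan(-15.3/150) = -5.83°
cos φ = cos(-5.83°) = 0.995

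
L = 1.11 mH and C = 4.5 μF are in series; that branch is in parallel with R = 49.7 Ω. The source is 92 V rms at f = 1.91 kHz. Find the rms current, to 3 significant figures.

17.8 A

ω = 2πf = 12000 rad/s
X_L = ωL = 13.3 Ω
X_C = 1/(ωC) = 18.5 Ω
Branch 1: Z₁ = R = 49.7 Ω
Branch 2 (series LC): Z₂ = j(X_L − X_C) = −j5.20 Ω
Parallel: Z = Z₁Z₂/(Z₁+Z₂), |Z| = 5.17 Ω, ∠Z = -84.0°
I = V/|Z| = 92/5.17 = 17.8 A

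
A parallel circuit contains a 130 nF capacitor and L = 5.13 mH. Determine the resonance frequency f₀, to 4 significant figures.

6.163 kHz

ω₀ = 1/√(LC) = 1/√(0.00513 × 1.3e-07) = 38720 rad/s
f₀ = ω₀/(2π) = 6.163 kHz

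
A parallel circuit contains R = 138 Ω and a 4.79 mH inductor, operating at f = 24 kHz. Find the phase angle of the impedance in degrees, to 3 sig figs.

10.8°

ω = 2πf = 150800 rad/s
X_L = ωL = 722 Ω
Parallel: admittances add. Y = 1/R + 1/(jωL)
Y = (0.00725 − j0.00138) S
|Y| = 0.00738 S → |Z| = 1/|Y| = 136 Ω, ∠Z = −∠Y = 10.8°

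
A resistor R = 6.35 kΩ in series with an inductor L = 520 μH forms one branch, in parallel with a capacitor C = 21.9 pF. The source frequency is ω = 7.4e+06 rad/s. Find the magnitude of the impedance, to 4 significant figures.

X_L = ωL = 3848 Ω
X_C = 1/(ωC) = 6171 Ω
Branch 1 (R+jX_L): Z₁ = 6350 + j3848 Ω, |Z₁| = 7425 Ω
Branch 2 (−jX_C): Z₂ = −j6171 Ω
Parallel: Z = Z₁Z₂/(Z₁+Z₂), |Z| = 6776 Ω, ∠Z = -38.69°

6776 Ω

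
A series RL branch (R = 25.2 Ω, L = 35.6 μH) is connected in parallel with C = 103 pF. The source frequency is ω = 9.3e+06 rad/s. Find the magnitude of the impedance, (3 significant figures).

486 Ω

X_L = ωL = 331 Ω
X_C = 1/(ωC) = 1040 Ω
Branch 1 (R+jX_L): Z₁ = 25.2 + j331 Ω, |Z₁| = 332 Ω
Branch 2 (−jX_C): Z₂ = −j1040 Ω
Parallel: Z = Z₁Z₂/(Z₁+Z₂), |Z| = 486 Ω, ∠Z = 83.6°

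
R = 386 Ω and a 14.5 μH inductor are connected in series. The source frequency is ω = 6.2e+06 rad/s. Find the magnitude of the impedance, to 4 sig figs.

396.3 Ω

X_L = ωL = 89.90 Ω
Z = 386.0 + j89.90 Ω
|Z| = √(386.0² + 89.90²) = 396.3 Ω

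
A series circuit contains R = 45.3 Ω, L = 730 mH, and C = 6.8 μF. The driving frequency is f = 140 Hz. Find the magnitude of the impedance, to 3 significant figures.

ω = 2πf = 879.6 rad/s
X_L = ωL = 642 Ω
X_C = 1/(ωC) = 167 Ω
Net reactance X = X_L − X_C = 475 Ω
Z = 45.3 + j475 Ω
|Z| = √(45.3² + 475²) = 477 Ω

477 Ω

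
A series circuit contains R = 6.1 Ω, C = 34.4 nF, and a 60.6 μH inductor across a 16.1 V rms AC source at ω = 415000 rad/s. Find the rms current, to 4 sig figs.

X_L = ωL = 25.15 Ω
X_C = 1/(ωC) = 70.05 Ω
Net reactance X = X_L − X_C = -44.90 Ω
Z = 6.100 − j44.90 Ω
|Z| = √(6.100² + 44.90²) = 45.31 Ω
I = V/|Z| = 16.1/45.31 = 355.3 mA

355.3 mA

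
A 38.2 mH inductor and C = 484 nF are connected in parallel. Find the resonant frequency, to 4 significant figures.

ω₀ = 1/√(LC) = 1/√(0.0382 × 4.84e-07) = 7354 rad/s
f₀ = ω₀/(2π) = 1.170 kHz

1.170 kHz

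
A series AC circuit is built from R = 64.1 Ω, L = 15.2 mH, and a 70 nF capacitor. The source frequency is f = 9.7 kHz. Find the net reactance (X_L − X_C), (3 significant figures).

692 Ω

ω = 2πf = 60950 rad/s
X_L = ωL = 926 Ω
X_C = 1/(ωC) = 234 Ω
X = 926 − 234 = 692 Ω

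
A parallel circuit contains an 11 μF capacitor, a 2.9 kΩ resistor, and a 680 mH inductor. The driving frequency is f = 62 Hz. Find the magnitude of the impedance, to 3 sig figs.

ω = 2πf = 389.6 rad/s
X_L = ωL = 265 Ω
X_C = 1/(ωC) = 233 Ω
Parallel: admittances add. Y = 1/R + 1/(jωL) + jωC
Y = (0.000345 + j0.000510) S
|Y| = 0.000616 S → |Z| = 1/|Y| = 1620 Ω, ∠Z = −∠Y = -55.9°

1620 Ω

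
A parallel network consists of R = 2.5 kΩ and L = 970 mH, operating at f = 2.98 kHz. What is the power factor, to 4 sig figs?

ω = 2πf = 18720 rad/s
X_L = ωL = 18160 Ω
Parallel: admittances add. Y = 1/R + 1/(jωL)
Y = (0.0004000 − j5.506e-05) S
|Y| = 0.0004038 S → |Z| = 1/|Y| = 2477 Ω, ∠Z = −∠Y = 7.837°
cos φ = cos(7.837°) = 0.9907

0.9907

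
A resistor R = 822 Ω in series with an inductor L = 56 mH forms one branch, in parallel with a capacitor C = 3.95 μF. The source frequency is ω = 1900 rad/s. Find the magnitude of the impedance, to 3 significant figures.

134 Ω

X_L = ωL = 106 Ω
X_C = 1/(ωC) = 133 Ω
Branch 1 (R+jX_L): Z₁ = 822 + j106 Ω, |Z₁| = 829 Ω
Branch 2 (−jX_C): Z₂ = −j133 Ω
Parallel: Z = Z₁Z₂/(Z₁+Z₂), |Z| = 134 Ω, ∠Z = -80.8°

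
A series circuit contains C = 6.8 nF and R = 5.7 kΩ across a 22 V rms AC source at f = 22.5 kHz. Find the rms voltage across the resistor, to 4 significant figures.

ω = 2πf = 141400 rad/s
X_C = 1/(ωC) = 1040 Ω
Z = 5700 − j1040 Ω
|Z| = √(5700² + 1040²) = 5794 Ω
I = V/|Z| = 3.797 mA
V_R = I·|Z_R| = 0.003797 × 5700 = 21.64 V

21.64 V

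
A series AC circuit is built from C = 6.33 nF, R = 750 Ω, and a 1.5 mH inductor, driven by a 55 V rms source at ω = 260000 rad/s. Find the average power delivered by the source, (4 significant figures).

3.720 W

X_L = ωL = 390.0 Ω
X_C = 1/(ωC) = 607.6 Ω
Net reactance X = X_L − X_C = -217.6 Ω
Z = 750.0 − j217.6 Ω
|Z| = √(750.0² + 217.6²) = 780.9 Ω
∠Z = arctan(-217.6/750.0) = -16.18°
I = V/|Z| = 70.43 mA
P = VI cos φ = 55 × 0.07043 × cos(-16.18°) = 3.720 W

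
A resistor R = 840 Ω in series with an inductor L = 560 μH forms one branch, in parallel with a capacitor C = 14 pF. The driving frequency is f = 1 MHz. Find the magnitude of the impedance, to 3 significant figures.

ω = 2πf = 6.283e+06 rad/s
X_L = ωL = 3520 Ω
X_C = 1/(ωC) = 11400 Ω
Branch 1 (R+jX_L): Z₁ = 840 + j3520 Ω, |Z₁| = 3620 Ω
Branch 2 (−jX_C): Z₂ = −j11400 Ω
Parallel: Z = Z₁Z₂/(Z₁+Z₂), |Z| = 5210 Ω, ∠Z = 70.5°

5210 Ω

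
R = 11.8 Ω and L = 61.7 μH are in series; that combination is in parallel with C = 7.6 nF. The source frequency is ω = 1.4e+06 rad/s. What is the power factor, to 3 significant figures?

0.906

X_L = ωL = 86.4 Ω
X_C = 1/(ωC) = 94.0 Ω
Branch 1 (R+jX_L): Z₁ = 11.8 + j86.4 Ω, |Z₁| = 87.2 Ω
Branch 2 (−jX_C): Z₂ = −j94.0 Ω
Parallel: Z = Z₁Z₂/(Z₁+Z₂), |Z| = 584 Ω, ∠Z = 25.0°
cos φ = cos(25.0°) = 0.906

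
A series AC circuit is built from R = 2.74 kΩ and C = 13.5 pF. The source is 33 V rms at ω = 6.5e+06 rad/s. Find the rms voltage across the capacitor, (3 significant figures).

32.1 V

X_C = 1/(ωC) = 11400 Ω
Z = 2740 − j11400 Ω
|Z| = √(2740² + 11400²) = 11700 Ω
I = V/|Z| = 2.82 mA
V_C = I·|Z_C| = 0.00282 × 11400 = 32.1 V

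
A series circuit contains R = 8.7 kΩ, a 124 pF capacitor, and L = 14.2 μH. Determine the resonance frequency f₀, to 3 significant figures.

ω₀ = 1/√(LC) = 1/√(1.42e-05 × 1.24e-10) = 2.383e+07 rad/s
f₀ = ω₀/(2π) = 3.79 MHz

3.79 MHz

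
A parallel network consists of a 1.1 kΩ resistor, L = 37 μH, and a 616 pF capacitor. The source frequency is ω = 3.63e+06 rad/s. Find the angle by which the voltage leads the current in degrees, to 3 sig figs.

X_L = ωL = 134 Ω
X_C = 1/(ωC) = 447 Ω
Parallel: admittances add. Y = 1/R + 1/(jωL) + jωC
Y = (0.000909 − j0.00521) S
|Y| = 0.00529 S → |Z| = 1/|Y| = 189 Ω, ∠Z = −∠Y = 80.1°

80.1°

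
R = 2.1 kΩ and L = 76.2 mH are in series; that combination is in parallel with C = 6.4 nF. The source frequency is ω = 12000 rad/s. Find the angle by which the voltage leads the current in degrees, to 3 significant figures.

X_L = ωL = 914 Ω
X_C = 1/(ωC) = 13000 Ω
Branch 1 (R+jX_L): Z₁ = 2100 + j914 Ω, |Z₁| = 2290 Ω
Branch 2 (−jX_C): Z₂ = −j13000 Ω
Parallel: Z = Z₁Z₂/(Z₁+Z₂), |Z| = 2430 Ω, ∠Z = 13.7°

13.7°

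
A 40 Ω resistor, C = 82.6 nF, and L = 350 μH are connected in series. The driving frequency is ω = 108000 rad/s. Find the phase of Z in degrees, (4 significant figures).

X_L = ωL = 37.80 Ω
X_C = 1/(ωC) = 112.1 Ω
Net reactance X = X_L − X_C = -74.30 Ω
Z = 40.00 − j74.30 Ω
|Z| = √(40.00² + 74.30²) = 84.38 Ω
∠Z = arctan(-74.30/40.00) = -61.70°

-61.70°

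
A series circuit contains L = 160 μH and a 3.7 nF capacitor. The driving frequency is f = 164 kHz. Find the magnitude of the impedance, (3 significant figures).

97.4 Ω

ω = 2πf = 1.03e+06 rad/s
X_L = ωL = 165 Ω
X_C = 1/(ωC) = 262 Ω
Net reactance X = X_L − X_C = -97.4 Ω
Z = − j97.4 Ω
|Z| = √(0² + 97.4²) = 97.4 Ω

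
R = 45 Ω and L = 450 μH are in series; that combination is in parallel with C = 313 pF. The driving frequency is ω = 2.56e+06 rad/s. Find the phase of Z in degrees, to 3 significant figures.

62.6°

X_L = ωL = 1150 Ω
X_C = 1/(ωC) = 1250 Ω
Branch 1 (R+jX_L): Z₁ = 45.0 + j1150 Ω, |Z₁| = 1150 Ω
Branch 2 (−jX_C): Z₂ = −j1250 Ω
Parallel: Z = Z₁Z₂/(Z₁+Z₂), |Z| = 13600 Ω, ∠Z = 62.6°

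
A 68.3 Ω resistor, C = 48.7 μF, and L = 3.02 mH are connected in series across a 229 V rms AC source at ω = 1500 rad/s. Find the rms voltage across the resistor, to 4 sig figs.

X_L = ωL = 4.530 Ω
X_C = 1/(ωC) = 13.69 Ω
Net reactance X = X_L − X_C = -9.159 Ω
Z = 68.30 − j9.159 Ω
|Z| = √(68.30² + 9.159²) = 68.91 Ω
I = V/|Z| = 3.323 A
V_R = I·|Z_R| = 3.323 × 68.30 = 227.0 V

227.0 V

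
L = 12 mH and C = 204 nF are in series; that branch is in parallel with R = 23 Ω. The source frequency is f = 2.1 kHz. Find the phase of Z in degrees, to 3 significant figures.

ω = 2πf = 13190 rad/s
X_L = ωL = 158 Ω
X_C = 1/(ωC) = 372 Ω
Branch 1: Z₁ = R = 23.0 Ω
Branch 2 (series LC): Z₂ = j(X_L − X_C) = −j213 Ω
Parallel: Z = Z₁Z₂/(Z₁+Z₂), |Z| = 22.9 Ω, ∠Z = -6.16°

-6.16°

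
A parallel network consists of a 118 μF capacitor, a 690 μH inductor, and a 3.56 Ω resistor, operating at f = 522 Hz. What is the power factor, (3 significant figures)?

0.981

ω = 2πf = 3280 rad/s
X_L = ωL = 2.26 Ω
X_C = 1/(ωC) = 2.58 Ω
Parallel: admittances add. Y = 1/R + 1/(jωL) + jωC
Y = (0.281 − j0.0549) S
|Y| = 0.286 S → |Z| = 1/|Y| = 3.49 Ω, ∠Z = −∠Y = 11.1°
cos φ = cos(11.1°) = 0.981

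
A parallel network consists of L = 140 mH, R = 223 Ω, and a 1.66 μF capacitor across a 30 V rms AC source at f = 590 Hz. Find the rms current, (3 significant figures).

ω = 2πf = 3707 rad/s
X_L = ωL = 519 Ω
X_C = 1/(ωC) = 163 Ω
Parallel: admittances add. Y = 1/R + 1/(jωL) + jωC
Y = (0.00448 + j0.00423) S
|Y| = 0.00616 S → |Z| = 1/|Y| = 162 Ω, ∠Z = −∠Y = -43.3°
I = V/|Z| = 30/162 = 185 mA

185 mA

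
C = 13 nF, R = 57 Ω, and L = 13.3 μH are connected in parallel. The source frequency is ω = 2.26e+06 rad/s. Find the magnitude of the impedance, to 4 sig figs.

55.65 Ω

X_L = ωL = 30.06 Ω
X_C = 1/(ωC) = 34.04 Ω
Parallel: admittances add. Y = 1/R + 1/(jωL) + jωC
Y = (0.01754 − j0.003889) S
|Y| = 0.01797 S → |Z| = 1/|Y| = 55.65 Ω, ∠Z = −∠Y = 12.50°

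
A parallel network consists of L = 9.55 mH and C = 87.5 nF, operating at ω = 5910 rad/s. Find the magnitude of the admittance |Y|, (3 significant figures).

X_L = ωL = 56.4 Ω
X_C = 1/(ωC) = 1930 Ω
Parallel: admittances add. Y = 1/(jωL) + jωC
Y = (0 − j0.0172) S
|Y| = 0.0172 S → |Z| = 1/|Y| = 58.1 Ω, ∠Z = −∠Y = 90.0°

17.2 mS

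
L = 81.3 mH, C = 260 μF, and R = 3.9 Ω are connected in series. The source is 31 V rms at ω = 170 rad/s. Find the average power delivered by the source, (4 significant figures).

X_L = ωL = 13.82 Ω
X_C = 1/(ωC) = 22.62 Ω
Net reactance X = X_L − X_C = -8.803 Ω
Z = 3.900 − j8.803 Ω
|Z| = √(3.900² + 8.803²) = 9.629 Ω
∠Z = arctan(-8.803/3.900) = -66.11°
I = V/|Z| = 3.220 A
P = VI cos φ = 31 × 3.220 × cos(-66.11°) = 40.43 W

40.43 W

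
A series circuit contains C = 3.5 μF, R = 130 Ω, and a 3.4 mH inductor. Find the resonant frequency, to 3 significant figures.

1.46 kHz

ω₀ = 1/√(LC) = 1/√(0.0034 × 3.5e-06) = 9167 rad/s
f₀ = ω₀/(2π) = 1.46 kHz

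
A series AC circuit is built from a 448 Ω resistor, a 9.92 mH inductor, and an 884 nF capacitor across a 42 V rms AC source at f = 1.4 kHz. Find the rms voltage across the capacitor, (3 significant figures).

12.0 V

ω = 2πf = 8796 rad/s
X_L = ωL = 87.3 Ω
X_C = 1/(ωC) = 129 Ω
Net reactance X = X_L − X_C = -41.3 Ω
Z = 448 − j41.3 Ω
|Z| = √(448² + 41.3²) = 450 Ω
I = V/|Z| = 93.4 mA
V_C = I·|Z_C| = 0.0934 × 129 = 12.0 V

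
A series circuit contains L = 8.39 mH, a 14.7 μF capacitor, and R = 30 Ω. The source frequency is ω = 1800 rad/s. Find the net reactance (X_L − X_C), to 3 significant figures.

X_L = ωL = 15.1 Ω
X_C = 1/(ωC) = 37.8 Ω
X = 15.1 − 37.8 = -22.7 Ω

-22.7 Ω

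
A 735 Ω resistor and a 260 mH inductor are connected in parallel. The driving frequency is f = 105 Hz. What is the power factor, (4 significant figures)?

0.2273

ω = 2πf = 659.7 rad/s
X_L = ωL = 171.5 Ω
Parallel: admittances add. Y = 1/R + 1/(jωL)
Y = (0.001361 − j0.005830) S
|Y| = 0.005987 S → |Z| = 1/|Y| = 167.0 Ω, ∠Z = −∠Y = 76.86°
cos φ = cos(76.86°) = 0.2273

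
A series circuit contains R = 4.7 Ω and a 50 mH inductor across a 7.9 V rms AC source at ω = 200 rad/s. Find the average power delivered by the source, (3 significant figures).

X_L = ωL = 10.0 Ω
Z = 4.70 + j10.0 Ω
|Z| = √(4.70² + 10.0²) = 11.0 Ω
∠Z = arctan(10.0/4.70) = 64.8°
I = V/|Z| = 715 mA
P = VI cos φ = 7.9 × 0.715 × cos(64.8°) = 2.40 W

2.40 W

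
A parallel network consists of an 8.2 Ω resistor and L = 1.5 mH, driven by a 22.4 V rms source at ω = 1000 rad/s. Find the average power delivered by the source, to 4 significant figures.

61.19 W

X_L = ωL = 1.500 Ω
Parallel: admittances add. Y = 1/R + 1/(jωL)
Y = (0.1220 − j0.6667) S
|Y| = 0.6777 S → |Z| = 1/|Y| = 1.476 Ω, ∠Z = −∠Y = 79.63°
I = V/|Z| = 15.18 A
P = VI cos φ = 22.4 × 15.18 × cos(79.63°) = 61.19 W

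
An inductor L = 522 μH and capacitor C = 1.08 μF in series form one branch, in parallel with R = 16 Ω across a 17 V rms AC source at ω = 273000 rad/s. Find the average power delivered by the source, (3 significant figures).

18.1 W

X_L = ωL = 143 Ω
X_C = 1/(ωC) = 3.39 Ω
Branch 1: Z₁ = R = 16.0 Ω
Branch 2 (series LC): Z₂ = j(X_L − X_C) = j139 Ω
Parallel: Z = Z₁Z₂/(Z₁+Z₂), |Z| = 15.9 Ω, ∠Z = 6.56°
I = V/|Z| = 1.07 A
P = VI cos φ = 17 × 1.07 × cos(6.56°) = 18.1 W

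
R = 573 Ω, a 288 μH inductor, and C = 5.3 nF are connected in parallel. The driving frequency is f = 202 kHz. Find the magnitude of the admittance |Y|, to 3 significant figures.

ω = 2πf = 1.269e+06 rad/s
X_L = ωL = 366 Ω
X_C = 1/(ωC) = 149 Ω
Parallel: admittances add. Y = 1/R + 1/(jωL) + jωC
Y = (0.00175 + j0.00399) S
|Y| = 0.00436 S → |Z| = 1/|Y| = 230 Ω, ∠Z = −∠Y = -66.4°

4.36 mS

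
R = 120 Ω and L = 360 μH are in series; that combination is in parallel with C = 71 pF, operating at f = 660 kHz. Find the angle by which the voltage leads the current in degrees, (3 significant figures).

81.8°

ω = 2πf = 4.147e+06 rad/s
X_L = ωL = 1490 Ω
X_C = 1/(ωC) = 3400 Ω
Branch 1 (R+jX_L): Z₁ = 120 + j1490 Ω, |Z₁| = 1500 Ω
Branch 2 (−jX_C): Z₂ = −j3400 Ω
Parallel: Z = Z₁Z₂/(Z₁+Z₂), |Z| = 2670 Ω, ∠Z = 81.8°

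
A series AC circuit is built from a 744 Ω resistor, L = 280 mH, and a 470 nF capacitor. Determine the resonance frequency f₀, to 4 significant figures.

ω₀ = 1/√(LC) = 1/√(0.28 × 4.7e-07) = 2757 rad/s
f₀ = ω₀/(2π) = 438.7 Hz

438.7 Hz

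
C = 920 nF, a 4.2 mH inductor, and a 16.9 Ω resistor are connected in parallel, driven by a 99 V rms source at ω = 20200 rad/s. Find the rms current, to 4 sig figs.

5.897 A

X_L = ωL = 84.84 Ω
X_C = 1/(ωC) = 53.81 Ω
Parallel: admittances add. Y = 1/R + 1/(jωL) + jωC
Y = (0.05917 + j0.006797) S
|Y| = 0.05956 S → |Z| = 1/|Y| = 16.79 Ω, ∠Z = −∠Y = -6.553°
I = V/|Z| = 99/16.79 = 5.897 A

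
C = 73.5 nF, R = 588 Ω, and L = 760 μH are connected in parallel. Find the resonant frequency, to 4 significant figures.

21.29 kHz

ω₀ = 1/√(LC) = 1/√(0.00076 × 7.35e-08) = 133800 rad/s
f₀ = ω₀/(2π) = 21.29 kHz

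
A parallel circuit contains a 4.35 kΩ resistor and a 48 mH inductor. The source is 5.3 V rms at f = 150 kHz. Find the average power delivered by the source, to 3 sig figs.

ω = 2πf = 942500 rad/s
X_L = ωL = 45200 Ω
Parallel: admittances add. Y = 1/R + 1/(jωL)
Y = (0.000230 − j2.21e-05) S
|Y| = 0.000231 S → |Z| = 1/|Y| = 4330 Ω, ∠Z = −∠Y = 5.49°
I = V/|Z| = 1.22 mA
P = VI cos φ = 5.3 × 0.00122 × cos(5.49°) = 6.46 mW

6.46 mW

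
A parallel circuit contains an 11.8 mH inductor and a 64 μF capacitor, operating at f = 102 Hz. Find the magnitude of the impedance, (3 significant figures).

11.0 Ω

ω = 2πf = 640.9 rad/s
X_L = ωL = 7.56 Ω
X_C = 1/(ωC) = 24.4 Ω
Parallel: admittances add. Y = 1/(jωL) + jωC
Y = (0 − j0.0912) S
|Y| = 0.0912 S → |Z| = 1/|Y| = 11.0 Ω, ∠Z = −∠Y = 90.0°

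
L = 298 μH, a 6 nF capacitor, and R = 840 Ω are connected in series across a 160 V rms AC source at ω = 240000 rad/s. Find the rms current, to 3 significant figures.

X_L = ωL = 71.5 Ω
X_C = 1/(ωC) = 694 Ω
Net reactance X = X_L − X_C = -623 Ω
Z = 840 − j623 Ω
|Z| = √(840² + 623²) = 1050 Ω
I = V/|Z| = 160/1050 = 153 mA

153 mA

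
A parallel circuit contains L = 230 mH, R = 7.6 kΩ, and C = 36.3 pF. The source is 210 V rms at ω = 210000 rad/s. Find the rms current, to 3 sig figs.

X_L = ωL = 48300 Ω
X_C = 1/(ωC) = 131000 Ω
Parallel: admittances add. Y = 1/R + 1/(jωL) + jωC
Y = (0.000132 − j1.31e-05) S
|Y| = 0.000132 S → |Z| = 1/|Y| = 7560 Ω, ∠Z = −∠Y = 5.68°
I = V/|Z| = 210/7560 = 27.8 mA

27.8 mA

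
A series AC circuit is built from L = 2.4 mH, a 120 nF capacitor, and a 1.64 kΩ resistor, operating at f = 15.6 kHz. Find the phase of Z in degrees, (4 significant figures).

ω = 2πf = 98020 rad/s
X_L = ωL = 235.2 Ω
X_C = 1/(ωC) = 85.02 Ω
Net reactance X = X_L − X_C = 150.2 Ω
Z = 1640 + j150.2 Ω
|Z| = √(1640² + 150.2²) = 1647 Ω
∠Z = arctan(150.2/1640) = 5.234°

5.234°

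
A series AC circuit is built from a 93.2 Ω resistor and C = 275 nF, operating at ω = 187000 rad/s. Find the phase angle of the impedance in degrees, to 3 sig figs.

X_C = 1/(ωC) = 19.4 Ω
Z = 93.2 − j19.4 Ω
|Z| = √(93.2² + 19.4²) = 95.2 Ω
∠Z = arctan(-19.4/93.2) = -11.8°

-11.8°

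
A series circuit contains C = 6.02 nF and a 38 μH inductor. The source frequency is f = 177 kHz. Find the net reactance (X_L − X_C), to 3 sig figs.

ω = 2πf = 1.112e+06 rad/s
X_L = ωL = 42.3 Ω
X_C = 1/(ωC) = 149 Ω
X = 42.3 − 149 = -107 Ω

-107 Ω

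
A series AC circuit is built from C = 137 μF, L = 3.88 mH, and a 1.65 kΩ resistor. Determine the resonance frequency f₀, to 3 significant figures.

ω₀ = 1/√(LC) = 1/√(0.00388 × 0.000137) = 1372 rad/s
f₀ = ω₀/(2π) = 218 Hz

218 Hz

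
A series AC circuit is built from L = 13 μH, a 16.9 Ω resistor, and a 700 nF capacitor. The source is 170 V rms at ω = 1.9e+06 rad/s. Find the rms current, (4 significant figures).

X_L = ωL = 24.70 Ω
X_C = 1/(ωC) = 0.7519 Ω
Net reactance X = X_L − X_C = 23.95 Ω
Z = 16.90 + j23.95 Ω
|Z| = √(16.90² + 23.95²) = 29.31 Ω
I = V/|Z| = 170/29.31 = 5.800 A

5.800 A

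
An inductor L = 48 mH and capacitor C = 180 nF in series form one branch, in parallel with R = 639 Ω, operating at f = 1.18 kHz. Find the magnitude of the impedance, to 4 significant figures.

335.0 Ω

ω = 2πf = 7414 rad/s
X_L = ωL = 355.9 Ω
X_C = 1/(ωC) = 749.3 Ω
Branch 1: Z₁ = R = 639.0 Ω
Branch 2 (series LC): Z₂ = j(X_L − X_C) = −j393.4 Ω
Parallel: Z = Z₁Z₂/(Z₁+Z₂), |Z| = 335.0 Ω, ∠Z = -58.38°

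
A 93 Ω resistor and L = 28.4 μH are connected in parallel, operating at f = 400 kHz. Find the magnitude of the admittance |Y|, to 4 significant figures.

17.66 mS

ω = 2πf = 2.513e+06 rad/s
X_L = ωL = 71.38 Ω
Parallel: admittances add. Y = 1/R + 1/(jωL)
Y = (0.01075 − j0.01401) S
|Y| = 0.01766 S → |Z| = 1/|Y| = 56.62 Ω, ∠Z = −∠Y = 52.49°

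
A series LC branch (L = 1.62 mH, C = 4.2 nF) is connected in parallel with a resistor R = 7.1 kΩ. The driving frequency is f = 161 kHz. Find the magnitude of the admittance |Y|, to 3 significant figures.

726 μS

ω = 2πf = 1.012e+06 rad/s
X_L = ωL = 1640 Ω
X_C = 1/(ωC) = 235 Ω
Branch 1: Z₁ = R = 7100 Ω
Branch 2 (series LC): Z₂ = j(X_L − X_C) = j1400 Ω
Parallel: Z = Z₁Z₂/(Z₁+Z₂), |Z| = 1380 Ω, ∠Z = 78.8°
|Y| = 1/|Z| = 726 μS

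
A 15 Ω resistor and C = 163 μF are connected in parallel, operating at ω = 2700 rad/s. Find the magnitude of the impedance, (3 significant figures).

2.25 Ω

X_C = 1/(ωC) = 2.27 Ω
Parallel: admittances add. Y = 1/R + jωC
Y = (0.0667 + j0.440) S
|Y| = 0.445 S → |Z| = 1/|Y| = 2.25 Ω, ∠Z = −∠Y = -81.4°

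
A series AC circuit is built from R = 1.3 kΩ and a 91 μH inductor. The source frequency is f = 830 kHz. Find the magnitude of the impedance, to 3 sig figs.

ω = 2πf = 5.215e+06 rad/s
X_L = ωL = 475 Ω
Z = 1300 + j475 Ω
|Z| = √(1300² + 475²) = 1380 Ω

1380 Ω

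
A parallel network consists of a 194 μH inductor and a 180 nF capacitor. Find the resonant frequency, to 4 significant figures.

ω₀ = 1/√(LC) = 1/√(0.000194 × 1.8e-07) = 169200 rad/s
f₀ = ω₀/(2π) = 26.93 kHz

26.93 kHz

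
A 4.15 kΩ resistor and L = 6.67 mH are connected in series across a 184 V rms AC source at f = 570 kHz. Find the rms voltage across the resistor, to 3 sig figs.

ω = 2πf = 3.581e+06 rad/s
X_L = ωL = 23900 Ω
Z = 4150 + j23900 Ω
|Z| = √(4150² + 23900²) = 24200 Ω
I = V/|Z| = 7.59 mA
V_R = I·|Z_R| = 0.00759 × 4150 = 31.5 V

31.5 V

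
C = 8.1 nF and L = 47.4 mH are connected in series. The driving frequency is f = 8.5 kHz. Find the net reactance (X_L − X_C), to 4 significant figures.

ω = 2πf = 53410 rad/s
X_L = ωL = 2531 Ω
X_C = 1/(ωC) = 2312 Ω
X = 2531 − 2312 = 219.9 Ω

219.9 Ω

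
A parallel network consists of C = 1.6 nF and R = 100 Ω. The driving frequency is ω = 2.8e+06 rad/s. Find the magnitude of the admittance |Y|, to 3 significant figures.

11.0 mS

X_C = 1/(ωC) = 223 Ω
Parallel: admittances add. Y = 1/R + jωC
Y = (0.0100 + j0.00448) S
|Y| = 0.0110 S → |Z| = 1/|Y| = 91.3 Ω, ∠Z = −∠Y = -24.1°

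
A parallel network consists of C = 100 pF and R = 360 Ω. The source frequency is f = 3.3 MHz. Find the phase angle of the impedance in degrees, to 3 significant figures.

-36.7°

ω = 2πf = 2.073e+07 rad/s
X_C = 1/(ωC) = 482 Ω
Parallel: admittances add. Y = 1/R + jωC
Y = (0.00278 + j0.00207) S
|Y| = 0.00347 S → |Z| = 1/|Y| = 288 Ω, ∠Z = −∠Y = -36.7°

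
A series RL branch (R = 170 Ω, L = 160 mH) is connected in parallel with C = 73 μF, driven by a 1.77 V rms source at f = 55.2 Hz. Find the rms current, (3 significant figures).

ω = 2πf = 346.8 rad/s
X_L = ωL = 55.5 Ω
X_C = 1/(ωC) = 39.5 Ω
Branch 1 (R+jX_L): Z₁ = 170 + j55.5 Ω, |Z₁| = 179 Ω
Branch 2 (−jX_C): Z₂ = −j39.5 Ω
Parallel: Z = Z₁Z₂/(Z₁+Z₂), |Z| = 41.4 Ω, ∠Z = -77.3°
I = V/|Z| = 1.77/41.4 = 42.8 mA

42.8 mA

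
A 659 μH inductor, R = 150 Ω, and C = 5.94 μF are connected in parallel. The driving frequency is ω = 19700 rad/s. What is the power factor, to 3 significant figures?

X_L = ωL = 13.0 Ω
X_C = 1/(ωC) = 8.55 Ω
Parallel: admittances add. Y = 1/R + 1/(jωL) + jωC
Y = (0.00667 + j0.0400) S
|Y| = 0.0405 S → |Z| = 1/|Y| = 24.7 Ω, ∠Z = −∠Y = -80.5°
cos φ = cos(-80.5°) = 0.164

0.164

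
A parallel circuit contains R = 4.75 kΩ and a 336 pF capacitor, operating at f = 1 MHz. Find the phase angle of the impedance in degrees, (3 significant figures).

ω = 2πf = 6.283e+06 rad/s
X_C = 1/(ωC) = 474 Ω
Parallel: admittances add. Y = 1/R + jωC
Y = (0.000211 + j0.00211) S
|Y| = 0.00212 S → |Z| = 1/|Y| = 471 Ω, ∠Z = −∠Y = -84.3°

-84.3°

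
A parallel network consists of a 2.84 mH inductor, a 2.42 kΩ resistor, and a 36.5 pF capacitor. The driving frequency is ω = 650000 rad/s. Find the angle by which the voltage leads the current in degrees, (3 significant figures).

X_L = ωL = 1850 Ω
X_C = 1/(ωC) = 42100 Ω
Parallel: admittances add. Y = 1/R + 1/(jωL) + jωC
Y = (0.000413 − j0.000518) S
|Y| = 0.000663 S → |Z| = 1/|Y| = 1510 Ω, ∠Z = −∠Y = 51.4°

51.4°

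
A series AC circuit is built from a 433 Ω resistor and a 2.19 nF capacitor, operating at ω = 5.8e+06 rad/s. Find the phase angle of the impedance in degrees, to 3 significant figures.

X_C = 1/(ωC) = 78.7 Ω
Z = 433 − j78.7 Ω
|Z| = √(433² + 78.7²) = 440 Ω
∠Z = arctan(-78.7/433) = -10.3°

-10.3°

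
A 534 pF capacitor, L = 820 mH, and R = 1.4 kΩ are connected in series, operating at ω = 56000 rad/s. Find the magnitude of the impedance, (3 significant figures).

12600 Ω

X_L = ωL = 45900 Ω
X_C = 1/(ωC) = 33400 Ω
Net reactance X = X_L − X_C = 12500 Ω
Z = 1400 + j12500 Ω
|Z| = √(1400² + 12500²) = 12600 Ω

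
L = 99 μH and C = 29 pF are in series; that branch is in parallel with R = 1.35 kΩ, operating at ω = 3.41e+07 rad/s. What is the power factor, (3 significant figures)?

0.868

X_L = ωL = 3380 Ω
X_C = 1/(ωC) = 1010 Ω
Branch 1: Z₁ = R = 1350 Ω
Branch 2 (series LC): Z₂ = j(X_L − X_C) = j2360 Ω
Parallel: Z = Z₁Z₂/(Z₁+Z₂), |Z| = 1170 Ω, ∠Z = 29.7°
cos φ = cos(29.7°) = 0.868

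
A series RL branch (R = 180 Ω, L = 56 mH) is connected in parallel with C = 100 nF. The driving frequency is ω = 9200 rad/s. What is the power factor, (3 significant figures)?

X_L = ωL = 515 Ω
X_C = 1/(ωC) = 1090 Ω
Branch 1 (R+jX_L): Z₁ = 180 + j515 Ω, |Z₁| = 546 Ω
Branch 2 (−jX_C): Z₂ = −j1090 Ω
Parallel: Z = Z₁Z₂/(Z₁+Z₂), |Z| = 990 Ω, ∠Z = 53.3°
cos φ = cos(53.3°) = 0.598

0.598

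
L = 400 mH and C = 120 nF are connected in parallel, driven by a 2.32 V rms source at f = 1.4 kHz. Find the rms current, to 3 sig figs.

ω = 2πf = 8796 rad/s
X_L = ωL = 3520 Ω
X_C = 1/(ωC) = 947 Ω
Parallel: admittances add. Y = 1/(jωL) + jωC
Y = (0 + j0.000771) S
|Y| = 0.000771 S → |Z| = 1/|Y| = 1300 Ω, ∠Z = −∠Y = -90.0°
I = V/|Z| = 2.32/1300 = 1.79 mA

1.79 mA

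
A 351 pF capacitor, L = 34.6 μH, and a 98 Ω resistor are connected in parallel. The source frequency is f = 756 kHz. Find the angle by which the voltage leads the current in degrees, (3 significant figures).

ω = 2πf = 4.75e+06 rad/s
X_L = ωL = 164 Ω
X_C = 1/(ωC) = 600 Ω
Parallel: admittances add. Y = 1/R + 1/(jωL) + jωC
Y = (0.0102 − j0.00442) S
|Y| = 0.0111 S → |Z| = 1/|Y| = 89.9 Ω, ∠Z = −∠Y = 23.4°

23.4°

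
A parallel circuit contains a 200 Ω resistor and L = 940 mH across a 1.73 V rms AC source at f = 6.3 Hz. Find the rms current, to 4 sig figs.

ω = 2πf = 39.58 rad/s
X_L = ωL = 37.21 Ω
Parallel: admittances add. Y = 1/R + 1/(jωL)
Y = (0.005000 − j0.02688) S
|Y| = 0.02734 S → |Z| = 1/|Y| = 36.58 Ω, ∠Z = −∠Y = 79.46°
I = V/|Z| = 1.73/36.58 = 47.29 mA

47.29 mA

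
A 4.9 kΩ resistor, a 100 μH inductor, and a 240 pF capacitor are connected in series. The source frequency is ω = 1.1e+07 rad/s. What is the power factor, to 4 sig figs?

X_L = ωL = 1100 Ω
X_C = 1/(ωC) = 378.8 Ω
Net reactance X = X_L − X_C = 721.2 Ω
Z = 4900 + j721.2 Ω
|Z| = √(4900² + 721.2²) = 4953 Ω
∠Z = arctan(721.2/4900) = 8.373°
cos φ = cos(8.373°) = 0.9893

0.9893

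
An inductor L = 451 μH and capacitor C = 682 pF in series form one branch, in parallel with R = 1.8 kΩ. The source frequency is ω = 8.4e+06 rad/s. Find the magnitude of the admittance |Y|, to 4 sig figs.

620.7 μS

X_L = ωL = 3788 Ω
X_C = 1/(ωC) = 174.6 Ω
Branch 1: Z₁ = R = 1800 Ω
Branch 2 (series LC): Z₂ = j(X_L − X_C) = j3614 Ω
Parallel: Z = Z₁Z₂/(Z₁+Z₂), |Z| = 1611 Ω, ∠Z = 26.48°
|Y| = 1/|Z| = 620.7 μS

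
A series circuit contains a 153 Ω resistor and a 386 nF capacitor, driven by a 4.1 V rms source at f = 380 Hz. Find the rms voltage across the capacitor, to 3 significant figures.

ω = 2πf = 2388 rad/s
X_C = 1/(ωC) = 1090 Ω
Z = 153 − j1090 Ω
|Z| = √(153² + 1090²) = 1100 Ω
I = V/|Z| = 3.74 mA
V_C = I·|Z_C| = 0.00374 × 1090 = 4.06 V

4.06 V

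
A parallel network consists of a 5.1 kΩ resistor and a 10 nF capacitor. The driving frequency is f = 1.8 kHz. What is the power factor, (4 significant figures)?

ω = 2πf = 11310 rad/s
X_C = 1/(ωC) = 8842 Ω
Parallel: admittances add. Y = 1/R + jωC
Y = (0.0001961 + j0.0001131) S
|Y| = 0.0002264 S → |Z| = 1/|Y| = 4418 Ω, ∠Z = −∠Y = -29.98°
cos φ = cos(-29.98°) = 0.8662

0.8662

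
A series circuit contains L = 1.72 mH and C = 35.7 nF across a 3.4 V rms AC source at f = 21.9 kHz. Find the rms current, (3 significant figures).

ω = 2πf = 137600 rad/s
X_L = ωL = 237 Ω
X_C = 1/(ωC) = 204 Ω
Net reactance X = X_L − X_C = 33.1 Ω
Z = j33.1 Ω
|Z| = √(0² + 33.1²) = 33.1 Ω
I = V/|Z| = 3.4/33.1 = 103 mA

103 mA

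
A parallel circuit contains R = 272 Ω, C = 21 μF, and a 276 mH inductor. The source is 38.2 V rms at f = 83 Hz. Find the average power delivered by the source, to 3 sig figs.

ω = 2πf = 521.5 rad/s
X_L = ωL = 144 Ω
X_C = 1/(ωC) = 91.3 Ω
Parallel: admittances add. Y = 1/R + 1/(jωL) + jωC
Y = (0.00368 + j0.00400) S
|Y| = 0.00544 S → |Z| = 1/|Y| = 184 Ω, ∠Z = −∠Y = -47.4°
I = V/|Z| = 208 mA
P = VI cos φ = 38.2 × 0.208 × cos(-47.4°) = 5.36 W

5.36 W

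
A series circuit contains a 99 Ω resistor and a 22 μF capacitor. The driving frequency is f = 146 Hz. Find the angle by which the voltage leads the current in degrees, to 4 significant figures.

ω = 2πf = 917.3 rad/s
X_C = 1/(ωC) = 49.55 Ω
Z = 99.00 − j49.55 Ω
|Z| = √(99.00² + 49.55²) = 110.7 Ω
∠Z = arctan(-49.55/99.00) = -26.59°

-26.59°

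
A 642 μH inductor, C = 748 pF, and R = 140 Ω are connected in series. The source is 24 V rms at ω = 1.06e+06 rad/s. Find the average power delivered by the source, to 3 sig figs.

X_L = ωL = 681 Ω
X_C = 1/(ωC) = 1260 Ω
Net reactance X = X_L − X_C = -581 Ω
Z = 140 − j581 Ω
|Z| = √(140² + 581²) = 597 Ω
∠Z = arctan(-581/140) = -76.4°
I = V/|Z| = 40.2 mA
P = VI cos φ = 24 × 0.0402 × cos(-76.4°) = 226 mW

226 mW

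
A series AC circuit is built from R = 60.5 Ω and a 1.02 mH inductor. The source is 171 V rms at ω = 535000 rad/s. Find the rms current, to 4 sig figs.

311.5 mA

X_L = ωL = 545.7 Ω
Z = 60.50 + j545.7 Ω
|Z| = √(60.50² + 545.7²) = 549.0 Ω
I = V/|Z| = 171/549.0 = 311.5 mA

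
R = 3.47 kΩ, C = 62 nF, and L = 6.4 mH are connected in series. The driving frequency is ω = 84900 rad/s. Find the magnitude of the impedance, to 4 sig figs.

X_L = ωL = 543.4 Ω
X_C = 1/(ωC) = 190.0 Ω
Net reactance X = X_L − X_C = 353.4 Ω
Z = 3470 + j353.4 Ω
|Z| = √(3470² + 353.4²) = 3488 Ω

3488 Ω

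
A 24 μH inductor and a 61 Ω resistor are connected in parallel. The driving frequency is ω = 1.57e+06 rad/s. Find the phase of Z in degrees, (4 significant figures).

X_L = ωL = 37.68 Ω
Parallel: admittances add. Y = 1/R + 1/(jωL)
Y = (0.01639 − j0.02654) S
|Y| = 0.03119 S → |Z| = 1/|Y| = 32.06 Ω, ∠Z = −∠Y = 58.30°

58.30°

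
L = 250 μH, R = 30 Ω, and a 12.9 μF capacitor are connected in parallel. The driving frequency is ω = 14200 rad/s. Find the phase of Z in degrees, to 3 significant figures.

X_L = ωL = 3.55 Ω
X_C = 1/(ωC) = 5.46 Ω
Parallel: admittances add. Y = 1/R + 1/(jωL) + jωC
Y = (0.0333 − j0.0985) S
|Y| = 0.104 S → |Z| = 1/|Y| = 9.62 Ω, ∠Z = −∠Y = 71.3°

71.3°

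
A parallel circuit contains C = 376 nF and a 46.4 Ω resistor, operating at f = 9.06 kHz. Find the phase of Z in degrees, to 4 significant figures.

ω = 2πf = 56930 rad/s
X_C = 1/(ωC) = 46.72 Ω
Parallel: admittances add. Y = 1/R + jωC
Y = (0.02155 + j0.02140) S
|Y| = 0.03037 S → |Z| = 1/|Y| = 32.92 Ω, ∠Z = −∠Y = -44.80°

-44.80°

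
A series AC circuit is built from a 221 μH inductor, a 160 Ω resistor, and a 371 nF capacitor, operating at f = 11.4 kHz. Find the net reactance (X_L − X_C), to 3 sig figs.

ω = 2πf = 71630 rad/s
X_L = ωL = 15.8 Ω
X_C = 1/(ωC) = 37.6 Ω
X = 15.8 − 37.6 = -21.8 Ω

-21.8 Ω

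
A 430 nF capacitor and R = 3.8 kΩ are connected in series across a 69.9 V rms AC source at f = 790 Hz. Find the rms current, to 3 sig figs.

ω = 2πf = 4964 rad/s
X_C = 1/(ωC) = 469 Ω
Z = 3800 − j469 Ω
|Z| = √(3800² + 469²) = 3830 Ω
I = V/|Z| = 69.9/3830 = 18.3 mA

18.3 mA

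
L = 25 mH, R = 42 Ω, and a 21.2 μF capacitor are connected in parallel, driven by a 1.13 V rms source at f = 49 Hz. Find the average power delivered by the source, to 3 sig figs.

30.4 mW

ω = 2πf = 307.9 rad/s
X_L = ωL = 7.70 Ω
X_C = 1/(ωC) = 153 Ω
Parallel: admittances add. Y = 1/R + 1/(jωL) + jωC
Y = (0.0238 − j0.123) S
|Y| = 0.126 S → |Z| = 1/|Y| = 7.96 Ω, ∠Z = −∠Y = 79.1°
I = V/|Z| = 142 mA
P = VI cos φ = 1.13 × 0.142 × cos(79.1°) = 30.4 mW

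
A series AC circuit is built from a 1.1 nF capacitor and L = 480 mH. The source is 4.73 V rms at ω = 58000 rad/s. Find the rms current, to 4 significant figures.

X_L = ωL = 27840 Ω
X_C = 1/(ωC) = 15670 Ω
Net reactance X = X_L − X_C = 12170 Ω
Z = j12170 Ω
|Z| = √(0² + 12170²) = 12170 Ω
I = V/|Z| = 4.73/12170 = 388.8 μA

388.8 μA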